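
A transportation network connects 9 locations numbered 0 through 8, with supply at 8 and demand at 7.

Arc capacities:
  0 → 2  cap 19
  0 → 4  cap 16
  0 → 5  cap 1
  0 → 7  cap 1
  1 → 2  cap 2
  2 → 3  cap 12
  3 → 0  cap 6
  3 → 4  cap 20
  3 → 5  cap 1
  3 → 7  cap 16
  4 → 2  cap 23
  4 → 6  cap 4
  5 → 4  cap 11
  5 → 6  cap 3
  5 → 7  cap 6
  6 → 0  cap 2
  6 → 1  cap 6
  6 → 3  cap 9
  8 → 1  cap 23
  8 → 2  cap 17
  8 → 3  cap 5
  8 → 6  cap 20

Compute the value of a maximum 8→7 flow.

augment #1: 8→3→7 bottleneck 5, total now 5
augment #2: 8→2→3→7 bottleneck 11, total now 16
augment #3: 8→6→0→7 bottleneck 1, total now 17
augment #4: 8→2→3→5→7 bottleneck 1, total now 18
augment #5: 8→6→0→5→7 bottleneck 1, total now 19

Maximum flow value: 19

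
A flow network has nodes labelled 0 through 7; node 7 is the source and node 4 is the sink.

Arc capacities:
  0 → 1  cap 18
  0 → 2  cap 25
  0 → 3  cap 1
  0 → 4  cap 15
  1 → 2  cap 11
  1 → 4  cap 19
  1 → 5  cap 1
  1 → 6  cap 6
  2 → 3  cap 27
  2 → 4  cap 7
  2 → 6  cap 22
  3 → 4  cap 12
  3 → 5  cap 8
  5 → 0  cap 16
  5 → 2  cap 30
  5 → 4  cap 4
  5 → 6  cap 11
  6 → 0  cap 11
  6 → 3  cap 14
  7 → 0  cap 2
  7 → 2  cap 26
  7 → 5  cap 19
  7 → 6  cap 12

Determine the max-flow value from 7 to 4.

Maximum flow value: 52

augment #1: 7→0→4 bottleneck 2, total now 2
augment #2: 7→2→4 bottleneck 7, total now 9
augment #3: 7→5→4 bottleneck 4, total now 13
augment #4: 7→2→3→4 bottleneck 12, total now 25
augment #5: 7→5→0→4 bottleneck 13, total now 38
augment #6: 7→5→0→1→4 bottleneck 2, total now 40
augment #7: 7→6→0→1→4 bottleneck 11, total now 51
augment #8: 7→2→3→5→0→1→4 bottleneck 1, total now 52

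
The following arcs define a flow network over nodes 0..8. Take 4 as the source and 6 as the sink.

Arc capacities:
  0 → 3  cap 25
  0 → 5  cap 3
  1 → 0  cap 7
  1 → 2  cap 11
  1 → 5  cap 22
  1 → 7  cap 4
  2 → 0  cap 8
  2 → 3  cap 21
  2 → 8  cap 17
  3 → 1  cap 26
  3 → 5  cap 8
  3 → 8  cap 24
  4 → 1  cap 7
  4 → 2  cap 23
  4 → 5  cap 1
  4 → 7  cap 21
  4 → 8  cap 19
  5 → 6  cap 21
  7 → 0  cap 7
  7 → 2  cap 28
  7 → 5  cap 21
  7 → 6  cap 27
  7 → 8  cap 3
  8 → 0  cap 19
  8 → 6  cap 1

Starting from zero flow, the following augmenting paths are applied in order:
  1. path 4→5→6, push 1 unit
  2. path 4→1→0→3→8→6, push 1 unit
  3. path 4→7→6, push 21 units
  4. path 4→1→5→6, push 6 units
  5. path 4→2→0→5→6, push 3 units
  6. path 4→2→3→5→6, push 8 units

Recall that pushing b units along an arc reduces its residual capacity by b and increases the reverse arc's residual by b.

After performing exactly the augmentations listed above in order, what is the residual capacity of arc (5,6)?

after path 1 (4→5→6, push 1): res(5,6)=20
after path 2 (4→1→0→3→8→6, push 1): res(5,6)=20
after path 3 (4→7→6, push 21): res(5,6)=20
after path 4 (4→1→5→6, push 6): res(5,6)=14
after path 5 (4→2→0→5→6, push 3): res(5,6)=11
after path 6 (4→2→3→5→6, push 8): res(5,6)=3

Residual capacity of (5,6): 3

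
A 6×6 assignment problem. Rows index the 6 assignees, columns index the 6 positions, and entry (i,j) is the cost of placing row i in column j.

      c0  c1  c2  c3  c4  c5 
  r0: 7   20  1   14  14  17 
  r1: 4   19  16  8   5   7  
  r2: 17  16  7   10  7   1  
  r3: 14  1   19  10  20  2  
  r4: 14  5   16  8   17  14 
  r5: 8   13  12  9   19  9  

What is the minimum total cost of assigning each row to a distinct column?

optimal assignment: row0→col2 (cost 1), row1→col4 (cost 5), row2→col5 (cost 1), row3→col1 (cost 1), row4→col3 (cost 8), row5→col0 (cost 8)
total = 1 + 5 + 1 + 1 + 8 + 8 = 24

Minimum assignment cost: 24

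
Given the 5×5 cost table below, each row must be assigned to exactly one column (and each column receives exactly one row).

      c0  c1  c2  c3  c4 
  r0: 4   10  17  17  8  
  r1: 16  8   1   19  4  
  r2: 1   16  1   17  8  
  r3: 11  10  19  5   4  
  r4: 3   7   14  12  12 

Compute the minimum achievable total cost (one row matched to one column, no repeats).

Minimum assignment cost: 21

optimal assignment: row0→col0 (cost 4), row1→col4 (cost 4), row2→col2 (cost 1), row3→col3 (cost 5), row4→col1 (cost 7)
total = 4 + 4 + 1 + 5 + 7 = 21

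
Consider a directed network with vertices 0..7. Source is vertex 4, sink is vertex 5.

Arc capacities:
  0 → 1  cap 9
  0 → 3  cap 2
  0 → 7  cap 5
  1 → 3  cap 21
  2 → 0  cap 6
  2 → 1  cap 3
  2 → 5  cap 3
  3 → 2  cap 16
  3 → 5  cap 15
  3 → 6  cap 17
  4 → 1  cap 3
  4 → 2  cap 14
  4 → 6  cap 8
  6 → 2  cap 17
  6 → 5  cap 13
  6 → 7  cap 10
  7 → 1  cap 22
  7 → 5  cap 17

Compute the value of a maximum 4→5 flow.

Maximum flow value: 23

augment #1: 4→2→5 bottleneck 3, total now 3
augment #2: 4→6→5 bottleneck 8, total now 11
augment #3: 4→1→3→5 bottleneck 3, total now 14
augment #4: 4→2→0→3→5 bottleneck 2, total now 16
augment #5: 4→2→0→7→5 bottleneck 4, total now 20
augment #6: 4→2→1→3→5 bottleneck 3, total now 23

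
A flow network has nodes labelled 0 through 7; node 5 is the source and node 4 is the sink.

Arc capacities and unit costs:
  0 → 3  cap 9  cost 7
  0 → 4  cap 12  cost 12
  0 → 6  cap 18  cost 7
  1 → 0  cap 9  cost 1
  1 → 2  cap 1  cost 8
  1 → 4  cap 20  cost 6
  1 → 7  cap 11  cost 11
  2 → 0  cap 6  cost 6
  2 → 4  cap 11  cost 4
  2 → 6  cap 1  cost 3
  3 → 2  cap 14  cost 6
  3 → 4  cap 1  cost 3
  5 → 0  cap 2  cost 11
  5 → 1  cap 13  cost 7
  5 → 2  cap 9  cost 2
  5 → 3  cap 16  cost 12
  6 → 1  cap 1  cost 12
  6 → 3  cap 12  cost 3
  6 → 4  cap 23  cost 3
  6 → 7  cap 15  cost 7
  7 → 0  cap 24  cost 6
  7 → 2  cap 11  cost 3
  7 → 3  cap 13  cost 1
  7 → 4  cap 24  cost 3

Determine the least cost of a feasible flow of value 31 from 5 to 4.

Minimum cost for 31 units: 450

shortest-cost path #1: 5→2→4 push 9 @ unit cost 6 (adds 54)
shortest-cost path #2: 5→1→4 push 13 @ unit cost 13 (adds 169)
shortest-cost path #3: 5→3→4 push 1 @ unit cost 15 (adds 15)
shortest-cost path #4: 5→0→6→4 push 2 @ unit cost 21 (adds 42)
shortest-cost path #5: 5→3→2→4 push 2 @ unit cost 22 (adds 44)
shortest-cost path #6: 5→3→2→6→4 push 1 @ unit cost 24 (adds 24)
shortest-cost path #7: 5→3→2→0→6→4 push 3 @ unit cost 34 (adds 102)
total cost = 450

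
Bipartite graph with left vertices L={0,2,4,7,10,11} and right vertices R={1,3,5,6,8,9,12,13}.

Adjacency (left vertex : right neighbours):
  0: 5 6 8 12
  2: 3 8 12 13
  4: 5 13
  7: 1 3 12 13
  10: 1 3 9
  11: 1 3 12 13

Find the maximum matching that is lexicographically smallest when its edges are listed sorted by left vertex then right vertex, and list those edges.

Lex-smallest maximum matching: {(0,5), (2,3), (4,13), (7,1), (10,9), (11,12)}

|M| = 6 (so the lex-smallest maximum matching has 6 edges)
process left vertices in ascending order; for each, take the smallest-labelled available neighbour that still permits 6 edges overall, or leave it unmatched if none does
lex-smallest matching: {0-5, 2-3, 4-13, 7-1, 10-9, 11-12}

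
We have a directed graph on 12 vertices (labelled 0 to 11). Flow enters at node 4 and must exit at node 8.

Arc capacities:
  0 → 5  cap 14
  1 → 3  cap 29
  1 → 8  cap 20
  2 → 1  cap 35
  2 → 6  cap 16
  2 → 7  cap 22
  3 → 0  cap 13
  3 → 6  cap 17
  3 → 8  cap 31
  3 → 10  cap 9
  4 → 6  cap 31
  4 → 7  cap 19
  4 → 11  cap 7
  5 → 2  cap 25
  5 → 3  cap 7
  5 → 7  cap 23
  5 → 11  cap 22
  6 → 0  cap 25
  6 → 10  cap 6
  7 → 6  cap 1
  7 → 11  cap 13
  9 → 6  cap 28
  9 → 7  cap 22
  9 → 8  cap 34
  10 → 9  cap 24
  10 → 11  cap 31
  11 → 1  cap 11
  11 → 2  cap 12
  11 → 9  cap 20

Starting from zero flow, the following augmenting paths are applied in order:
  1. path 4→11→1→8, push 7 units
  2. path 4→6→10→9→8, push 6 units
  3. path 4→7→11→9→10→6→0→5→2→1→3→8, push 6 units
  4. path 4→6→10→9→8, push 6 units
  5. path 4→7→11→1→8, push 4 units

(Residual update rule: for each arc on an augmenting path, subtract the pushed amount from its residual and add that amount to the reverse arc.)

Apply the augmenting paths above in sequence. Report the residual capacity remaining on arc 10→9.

Residual capacity of (10,9): 18

after path 1 (4→11→1→8, push 7): res(10,9)=24
after path 2 (4→6→10→9→8, push 6): res(10,9)=18
after path 3 (4→7→11→9→10→6→0→5→2→1→3→8, push 6): res(10,9)=24
after path 4 (4→6→10→9→8, push 6): res(10,9)=18
after path 5 (4→7→11→1→8, push 4): res(10,9)=18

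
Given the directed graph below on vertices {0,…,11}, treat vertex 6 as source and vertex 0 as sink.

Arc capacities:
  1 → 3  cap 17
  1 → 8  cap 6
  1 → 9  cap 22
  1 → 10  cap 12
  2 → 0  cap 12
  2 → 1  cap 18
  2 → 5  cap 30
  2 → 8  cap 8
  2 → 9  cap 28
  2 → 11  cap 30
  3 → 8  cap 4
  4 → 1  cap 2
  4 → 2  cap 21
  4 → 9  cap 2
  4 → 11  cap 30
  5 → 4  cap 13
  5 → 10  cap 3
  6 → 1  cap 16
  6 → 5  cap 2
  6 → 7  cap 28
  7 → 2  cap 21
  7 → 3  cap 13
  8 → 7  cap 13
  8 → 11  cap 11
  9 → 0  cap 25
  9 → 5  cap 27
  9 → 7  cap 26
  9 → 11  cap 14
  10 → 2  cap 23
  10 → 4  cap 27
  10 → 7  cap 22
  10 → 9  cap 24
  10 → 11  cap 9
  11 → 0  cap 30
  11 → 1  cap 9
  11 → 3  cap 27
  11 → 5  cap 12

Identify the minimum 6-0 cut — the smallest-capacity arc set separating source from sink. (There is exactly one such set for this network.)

Min-cut arcs: {(3,8), (6,1), (6,5), (7,2)} (total capacity 43)

augment #1: 6→1→9→0 push 16
augment #2: 6→7→2→0 push 12
augment #3: 6→5→4→9→0 push 2
augment #4: 6→7→2→9→0 push 7
augment #5: 6→7→2→11→0 push 2
augment #6: 6→7→3→8→11→0 push 4
max flow = 43; residual-reachable set from 6 gives S-side
cut edges (S→T): {(3,8), (6,1), (6,5), (7,2)} total cap 43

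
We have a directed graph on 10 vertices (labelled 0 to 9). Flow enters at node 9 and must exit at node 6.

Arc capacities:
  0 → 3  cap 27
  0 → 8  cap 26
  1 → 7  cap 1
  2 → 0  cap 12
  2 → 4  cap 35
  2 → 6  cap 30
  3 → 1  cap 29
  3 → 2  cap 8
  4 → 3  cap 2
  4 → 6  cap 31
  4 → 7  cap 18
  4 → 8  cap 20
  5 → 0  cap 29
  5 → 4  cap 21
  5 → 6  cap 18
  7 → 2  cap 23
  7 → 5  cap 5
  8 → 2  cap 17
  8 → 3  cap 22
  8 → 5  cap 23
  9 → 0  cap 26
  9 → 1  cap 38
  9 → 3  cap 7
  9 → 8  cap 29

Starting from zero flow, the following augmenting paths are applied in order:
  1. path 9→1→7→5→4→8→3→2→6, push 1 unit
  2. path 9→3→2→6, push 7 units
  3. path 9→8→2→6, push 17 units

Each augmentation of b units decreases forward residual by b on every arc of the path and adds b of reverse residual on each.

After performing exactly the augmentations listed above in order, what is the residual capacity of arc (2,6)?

Residual capacity of (2,6): 5

after path 1 (9→1→7→5→4→8→3→2→6, push 1): res(2,6)=29
after path 2 (9→3→2→6, push 7): res(2,6)=22
after path 3 (9→8→2→6, push 17): res(2,6)=5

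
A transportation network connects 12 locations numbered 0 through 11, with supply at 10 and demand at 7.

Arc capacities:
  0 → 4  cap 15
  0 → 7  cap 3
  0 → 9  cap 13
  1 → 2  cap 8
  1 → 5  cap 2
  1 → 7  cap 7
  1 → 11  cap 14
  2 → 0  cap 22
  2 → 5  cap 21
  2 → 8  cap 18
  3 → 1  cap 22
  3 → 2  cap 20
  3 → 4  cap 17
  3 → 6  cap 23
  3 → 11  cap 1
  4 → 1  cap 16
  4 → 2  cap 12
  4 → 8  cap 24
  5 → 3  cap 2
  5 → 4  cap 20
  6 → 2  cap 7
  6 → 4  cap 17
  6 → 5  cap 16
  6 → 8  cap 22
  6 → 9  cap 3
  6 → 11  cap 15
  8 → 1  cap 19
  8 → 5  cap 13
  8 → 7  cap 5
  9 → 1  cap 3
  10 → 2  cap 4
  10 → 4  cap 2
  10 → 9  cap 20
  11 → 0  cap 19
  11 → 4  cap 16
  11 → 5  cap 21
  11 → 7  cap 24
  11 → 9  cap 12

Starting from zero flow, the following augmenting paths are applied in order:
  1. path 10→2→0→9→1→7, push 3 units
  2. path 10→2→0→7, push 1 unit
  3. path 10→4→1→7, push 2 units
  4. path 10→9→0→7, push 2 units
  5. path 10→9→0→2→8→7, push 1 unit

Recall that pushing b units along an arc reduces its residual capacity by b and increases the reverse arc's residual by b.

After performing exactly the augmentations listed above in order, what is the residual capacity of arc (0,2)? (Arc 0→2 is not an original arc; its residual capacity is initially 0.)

Residual capacity of (0,2): 3

after path 1 (10→2→0→9→1→7, push 3): res(0,2)=3
after path 2 (10→2→0→7, push 1): res(0,2)=4
after path 3 (10→4→1→7, push 2): res(0,2)=4
after path 4 (10→9→0→7, push 2): res(0,2)=4
after path 5 (10→9→0→2→8→7, push 1): res(0,2)=3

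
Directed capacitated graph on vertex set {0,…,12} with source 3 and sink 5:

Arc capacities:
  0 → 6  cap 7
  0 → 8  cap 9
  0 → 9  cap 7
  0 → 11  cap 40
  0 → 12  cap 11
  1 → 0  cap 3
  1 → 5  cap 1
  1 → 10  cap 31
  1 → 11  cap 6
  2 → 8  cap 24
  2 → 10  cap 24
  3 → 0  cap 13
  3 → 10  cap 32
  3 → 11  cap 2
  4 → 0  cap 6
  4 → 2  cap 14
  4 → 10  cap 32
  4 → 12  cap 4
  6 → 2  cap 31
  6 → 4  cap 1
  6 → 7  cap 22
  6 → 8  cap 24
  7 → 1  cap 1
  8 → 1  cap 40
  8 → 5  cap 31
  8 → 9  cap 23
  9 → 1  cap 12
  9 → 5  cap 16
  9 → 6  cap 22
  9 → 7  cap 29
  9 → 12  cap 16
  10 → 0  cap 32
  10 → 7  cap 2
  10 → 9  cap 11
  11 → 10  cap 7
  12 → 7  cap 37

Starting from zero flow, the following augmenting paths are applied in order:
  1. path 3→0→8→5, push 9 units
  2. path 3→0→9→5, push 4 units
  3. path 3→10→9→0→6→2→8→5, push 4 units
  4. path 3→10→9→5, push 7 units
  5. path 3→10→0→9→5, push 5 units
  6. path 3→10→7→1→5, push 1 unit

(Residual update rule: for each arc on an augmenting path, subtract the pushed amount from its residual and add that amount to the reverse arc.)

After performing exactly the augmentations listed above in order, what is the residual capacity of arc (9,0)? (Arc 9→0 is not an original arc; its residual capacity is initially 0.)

after path 1 (3→0→8→5, push 9): res(9,0)=0
after path 2 (3→0→9→5, push 4): res(9,0)=4
after path 3 (3→10→9→0→6→2→8→5, push 4): res(9,0)=0
after path 4 (3→10→9→5, push 7): res(9,0)=0
after path 5 (3→10→0→9→5, push 5): res(9,0)=5
after path 6 (3→10→7→1→5, push 1): res(9,0)=5

Residual capacity of (9,0): 5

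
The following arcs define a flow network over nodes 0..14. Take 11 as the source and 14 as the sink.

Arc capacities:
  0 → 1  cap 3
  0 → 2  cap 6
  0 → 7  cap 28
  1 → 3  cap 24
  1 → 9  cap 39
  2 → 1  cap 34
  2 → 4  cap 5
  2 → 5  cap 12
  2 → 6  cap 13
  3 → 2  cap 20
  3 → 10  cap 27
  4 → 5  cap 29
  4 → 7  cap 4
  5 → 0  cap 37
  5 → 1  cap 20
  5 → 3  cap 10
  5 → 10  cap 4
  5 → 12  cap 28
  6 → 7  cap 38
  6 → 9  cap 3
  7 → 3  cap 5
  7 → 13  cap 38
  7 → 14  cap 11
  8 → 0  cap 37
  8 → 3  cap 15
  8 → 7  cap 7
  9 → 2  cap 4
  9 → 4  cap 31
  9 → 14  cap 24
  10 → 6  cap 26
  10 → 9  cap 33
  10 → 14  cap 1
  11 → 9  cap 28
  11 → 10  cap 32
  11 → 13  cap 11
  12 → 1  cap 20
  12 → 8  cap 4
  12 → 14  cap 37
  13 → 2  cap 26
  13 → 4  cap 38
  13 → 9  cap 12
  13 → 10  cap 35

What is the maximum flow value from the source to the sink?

Maximum flow value: 64

augment #1: 11→9→14 bottleneck 24, total now 24
augment #2: 11→10→14 bottleneck 1, total now 25
augment #3: 11→9→4→7→14 bottleneck 4, total now 29
augment #4: 11→10→6→7→14 bottleneck 7, total now 36
augment #5: 11→13→2→5→12→14 bottleneck 11, total now 47
augment #6: 11→10→9→2→5→12→14 bottleneck 1, total now 48
augment #7: 11→10→9→4→5→12→14 bottleneck 16, total now 64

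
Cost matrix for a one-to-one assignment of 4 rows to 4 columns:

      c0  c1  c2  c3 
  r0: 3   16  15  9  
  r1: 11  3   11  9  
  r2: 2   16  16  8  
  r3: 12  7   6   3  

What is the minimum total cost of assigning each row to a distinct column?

Minimum assignment cost: 20

one of 2 optimal assignments: row0→col0 (cost 3), row1→col1 (cost 3), row2→col3 (cost 8), row3→col2 (cost 6)
total = 3 + 3 + 8 + 6 = 20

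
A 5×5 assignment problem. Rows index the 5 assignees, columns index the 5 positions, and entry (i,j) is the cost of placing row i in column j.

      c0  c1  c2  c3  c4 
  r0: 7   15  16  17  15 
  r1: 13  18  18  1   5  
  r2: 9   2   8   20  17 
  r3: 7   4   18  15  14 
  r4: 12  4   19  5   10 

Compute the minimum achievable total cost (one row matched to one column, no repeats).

Minimum assignment cost: 29

optimal assignment: row0→col0 (cost 7), row1→col4 (cost 5), row2→col2 (cost 8), row3→col1 (cost 4), row4→col3 (cost 5)
total = 7 + 5 + 8 + 4 + 5 = 29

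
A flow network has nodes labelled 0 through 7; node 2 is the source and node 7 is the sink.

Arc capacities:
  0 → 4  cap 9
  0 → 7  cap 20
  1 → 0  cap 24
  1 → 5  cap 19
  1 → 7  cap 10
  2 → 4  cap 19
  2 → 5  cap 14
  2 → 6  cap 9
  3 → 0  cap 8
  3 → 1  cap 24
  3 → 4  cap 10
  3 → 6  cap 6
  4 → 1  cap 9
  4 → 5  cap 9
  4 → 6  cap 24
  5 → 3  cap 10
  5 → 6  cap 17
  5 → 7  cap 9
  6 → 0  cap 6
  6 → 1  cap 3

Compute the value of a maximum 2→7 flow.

augment #1: 2→5→7 bottleneck 9, total now 9
augment #2: 2→4→1→7 bottleneck 9, total now 18
augment #3: 2→6→0→7 bottleneck 6, total now 24
augment #4: 2→6→1→7 bottleneck 1, total now 25
augment #5: 2→5→3→0→7 bottleneck 5, total now 30
augment #6: 2→6→1→0→7 bottleneck 2, total now 32
augment #7: 2→4→5→3→0→7 bottleneck 3, total now 35
augment #8: 2→4→5→3→1→0→7 bottleneck 2, total now 37

Maximum flow value: 37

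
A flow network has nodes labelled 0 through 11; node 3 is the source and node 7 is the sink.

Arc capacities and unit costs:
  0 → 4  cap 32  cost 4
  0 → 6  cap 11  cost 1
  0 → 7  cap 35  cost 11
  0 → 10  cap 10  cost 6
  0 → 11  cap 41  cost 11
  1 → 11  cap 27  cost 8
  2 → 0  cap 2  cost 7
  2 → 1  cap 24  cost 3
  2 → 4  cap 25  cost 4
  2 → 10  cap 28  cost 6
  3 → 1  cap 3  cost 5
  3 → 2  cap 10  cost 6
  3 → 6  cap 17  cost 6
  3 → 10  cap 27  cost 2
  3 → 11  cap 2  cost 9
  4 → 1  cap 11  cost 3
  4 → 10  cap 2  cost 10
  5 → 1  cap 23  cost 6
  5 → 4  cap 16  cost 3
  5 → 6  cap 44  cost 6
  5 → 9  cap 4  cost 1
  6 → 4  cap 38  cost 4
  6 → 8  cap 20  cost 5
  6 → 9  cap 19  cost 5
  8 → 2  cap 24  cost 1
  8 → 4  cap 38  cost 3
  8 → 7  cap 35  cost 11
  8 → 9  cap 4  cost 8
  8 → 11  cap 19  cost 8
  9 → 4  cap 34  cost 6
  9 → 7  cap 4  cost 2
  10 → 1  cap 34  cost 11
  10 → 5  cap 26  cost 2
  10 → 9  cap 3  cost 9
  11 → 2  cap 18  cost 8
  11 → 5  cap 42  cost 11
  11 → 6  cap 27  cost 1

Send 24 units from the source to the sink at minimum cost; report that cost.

shortest-cost path #1: 3→10→5→9→7 push 4 @ unit cost 7 (adds 28)
shortest-cost path #2: 3→6→8→7 push 17 @ unit cost 22 (adds 374)
shortest-cost path #3: 3→2→0→7 push 2 @ unit cost 24 (adds 48)
shortest-cost path #4: 3→11→6→8→7 push 1 @ unit cost 26 (adds 26)
total cost = 476

Minimum cost for 24 units: 476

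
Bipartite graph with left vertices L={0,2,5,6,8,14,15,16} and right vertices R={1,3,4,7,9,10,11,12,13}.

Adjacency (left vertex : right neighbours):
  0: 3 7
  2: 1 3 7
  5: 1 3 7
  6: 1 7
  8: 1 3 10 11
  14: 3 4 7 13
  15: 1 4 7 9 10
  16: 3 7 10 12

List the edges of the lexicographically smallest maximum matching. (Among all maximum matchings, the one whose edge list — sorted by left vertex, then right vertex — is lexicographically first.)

|M| = 7 (so the lex-smallest maximum matching has 7 edges)
process left vertices in ascending order; for each, take the smallest-labelled available neighbour that still permits 7 edges overall, or leave it unmatched if none does
lex-smallest matching: {0-3, 2-1, 5-7, 8-10, 14-4, 15-9, 16-12}

Lex-smallest maximum matching: {(0,3), (2,1), (5,7), (8,10), (14,4), (15,9), (16,12)}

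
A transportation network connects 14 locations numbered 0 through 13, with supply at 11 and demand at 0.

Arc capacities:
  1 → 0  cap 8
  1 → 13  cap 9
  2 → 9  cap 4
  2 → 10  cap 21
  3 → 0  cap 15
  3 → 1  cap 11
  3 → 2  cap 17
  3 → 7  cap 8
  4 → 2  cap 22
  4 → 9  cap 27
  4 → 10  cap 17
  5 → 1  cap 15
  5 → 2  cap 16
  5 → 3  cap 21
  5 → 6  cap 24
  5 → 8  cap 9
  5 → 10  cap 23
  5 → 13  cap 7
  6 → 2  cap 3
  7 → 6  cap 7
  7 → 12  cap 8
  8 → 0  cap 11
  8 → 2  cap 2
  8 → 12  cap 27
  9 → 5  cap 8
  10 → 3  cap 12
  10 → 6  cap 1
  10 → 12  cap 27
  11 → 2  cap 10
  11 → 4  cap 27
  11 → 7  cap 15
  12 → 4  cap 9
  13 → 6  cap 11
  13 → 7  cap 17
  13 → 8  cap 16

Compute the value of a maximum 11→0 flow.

augment #1: 11→2→10→3→0 bottleneck 10, total now 10
augment #2: 11→4→10→3→0 bottleneck 2, total now 12
augment #3: 11→4→9→5→1→0 bottleneck 8, total now 20

Maximum flow value: 20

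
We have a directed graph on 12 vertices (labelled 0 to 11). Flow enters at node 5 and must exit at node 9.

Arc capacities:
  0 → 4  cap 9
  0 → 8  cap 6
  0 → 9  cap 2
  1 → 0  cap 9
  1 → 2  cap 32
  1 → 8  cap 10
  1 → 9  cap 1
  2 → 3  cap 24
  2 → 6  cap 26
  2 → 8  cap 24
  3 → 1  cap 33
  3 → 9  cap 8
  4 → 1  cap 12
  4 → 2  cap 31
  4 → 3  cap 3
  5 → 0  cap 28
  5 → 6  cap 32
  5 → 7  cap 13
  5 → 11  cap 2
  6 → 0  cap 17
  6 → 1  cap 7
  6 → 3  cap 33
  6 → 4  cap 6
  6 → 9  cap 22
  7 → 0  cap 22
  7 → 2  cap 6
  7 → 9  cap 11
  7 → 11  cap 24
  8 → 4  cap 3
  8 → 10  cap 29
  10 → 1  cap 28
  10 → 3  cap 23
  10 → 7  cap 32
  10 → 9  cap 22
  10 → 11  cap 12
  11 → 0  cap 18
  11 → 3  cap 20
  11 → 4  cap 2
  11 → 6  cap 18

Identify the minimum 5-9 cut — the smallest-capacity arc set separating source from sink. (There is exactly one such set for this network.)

Min-cut arcs: {(0,4), (0,8), (0,9), (5,6), (5,7), (5,11)} (total capacity 64)

augment #1: 5→0→9 push 2
augment #2: 5→6→9 push 22
augment #3: 5→7→9 push 11
augment #4: 5→6→1→9 push 1
augment #5: 5→6→3→9 push 8
augment #6: 5→0→8→10→9 push 6
augment #7: 5→6→1→8→10→9 push 1
augment #8: 5→7→2→8→10→9 push 2
augment #9: 5→0→4→1→8→10→9 push 9
augment #10: 5→11→4→2→8→10→9 push 2
max flow = 64; residual-reachable set from 5 gives S-side
cut edges (S→T): {(0,4), (0,8), (0,9), (5,6), (5,7), (5,11)} total cap 64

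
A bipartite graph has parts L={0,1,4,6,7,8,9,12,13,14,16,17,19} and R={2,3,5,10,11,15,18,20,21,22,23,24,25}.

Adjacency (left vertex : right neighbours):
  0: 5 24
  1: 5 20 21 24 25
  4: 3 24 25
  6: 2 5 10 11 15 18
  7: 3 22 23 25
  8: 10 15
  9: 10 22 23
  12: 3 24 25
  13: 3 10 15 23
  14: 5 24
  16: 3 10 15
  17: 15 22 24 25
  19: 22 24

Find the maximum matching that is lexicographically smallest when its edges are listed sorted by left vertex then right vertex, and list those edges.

Lex-smallest maximum matching: {(0,5), (1,20), (4,3), (6,2), (7,22), (8,10), (9,23), (12,24), (13,15), (17,25)}

|M| = 10 (so the lex-smallest maximum matching has 10 edges)
process left vertices in ascending order; for each, take the smallest-labelled available neighbour that still permits 10 edges overall, or leave it unmatched if none does
lex-smallest matching: {0-5, 1-20, 4-3, 6-2, 7-22, 8-10, 9-23, 12-24, 13-15, 17-25}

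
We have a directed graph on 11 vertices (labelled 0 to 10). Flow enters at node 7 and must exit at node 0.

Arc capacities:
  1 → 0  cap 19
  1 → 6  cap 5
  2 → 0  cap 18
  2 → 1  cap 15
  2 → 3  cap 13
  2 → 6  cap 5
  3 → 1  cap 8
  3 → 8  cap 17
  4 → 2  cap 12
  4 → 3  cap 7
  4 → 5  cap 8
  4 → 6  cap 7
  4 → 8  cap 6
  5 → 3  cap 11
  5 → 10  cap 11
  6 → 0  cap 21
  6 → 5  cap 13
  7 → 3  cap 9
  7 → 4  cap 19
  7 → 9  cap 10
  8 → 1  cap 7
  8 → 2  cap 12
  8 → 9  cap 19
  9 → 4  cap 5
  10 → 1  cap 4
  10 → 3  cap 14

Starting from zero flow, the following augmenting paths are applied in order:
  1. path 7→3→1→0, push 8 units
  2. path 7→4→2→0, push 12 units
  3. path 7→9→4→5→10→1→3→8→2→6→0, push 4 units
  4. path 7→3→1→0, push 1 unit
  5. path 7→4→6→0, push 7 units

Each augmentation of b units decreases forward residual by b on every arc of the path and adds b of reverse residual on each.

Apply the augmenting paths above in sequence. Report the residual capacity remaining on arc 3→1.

after path 1 (7→3→1→0, push 8): res(3,1)=0
after path 2 (7→4→2→0, push 12): res(3,1)=0
after path 3 (7→9→4→5→10→1→3→8→2→6→0, push 4): res(3,1)=4
after path 4 (7→3→1→0, push 1): res(3,1)=3
after path 5 (7→4→6→0, push 7): res(3,1)=3

Residual capacity of (3,1): 3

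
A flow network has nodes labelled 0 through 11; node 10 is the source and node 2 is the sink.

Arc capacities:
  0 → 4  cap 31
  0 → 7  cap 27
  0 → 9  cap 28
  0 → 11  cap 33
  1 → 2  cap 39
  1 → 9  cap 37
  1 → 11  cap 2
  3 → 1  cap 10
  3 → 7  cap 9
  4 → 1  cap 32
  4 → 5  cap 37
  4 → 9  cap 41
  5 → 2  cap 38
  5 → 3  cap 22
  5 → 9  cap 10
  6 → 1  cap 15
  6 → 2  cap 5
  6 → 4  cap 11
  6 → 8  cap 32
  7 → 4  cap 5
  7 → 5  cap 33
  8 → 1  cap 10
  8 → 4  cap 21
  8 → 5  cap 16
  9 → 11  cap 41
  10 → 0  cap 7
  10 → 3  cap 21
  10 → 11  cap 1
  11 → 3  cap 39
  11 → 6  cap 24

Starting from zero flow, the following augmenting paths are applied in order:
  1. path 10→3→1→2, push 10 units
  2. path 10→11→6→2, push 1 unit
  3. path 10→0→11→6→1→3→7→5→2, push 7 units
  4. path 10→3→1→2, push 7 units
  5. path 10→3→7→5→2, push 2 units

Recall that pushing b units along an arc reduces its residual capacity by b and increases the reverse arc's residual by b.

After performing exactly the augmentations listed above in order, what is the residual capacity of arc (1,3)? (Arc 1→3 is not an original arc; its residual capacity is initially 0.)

after path 1 (10→3→1→2, push 10): res(1,3)=10
after path 2 (10→11→6→2, push 1): res(1,3)=10
after path 3 (10→0→11→6→1→3→7→5→2, push 7): res(1,3)=3
after path 4 (10→3→1→2, push 7): res(1,3)=10
after path 5 (10→3→7→5→2, push 2): res(1,3)=10

Residual capacity of (1,3): 10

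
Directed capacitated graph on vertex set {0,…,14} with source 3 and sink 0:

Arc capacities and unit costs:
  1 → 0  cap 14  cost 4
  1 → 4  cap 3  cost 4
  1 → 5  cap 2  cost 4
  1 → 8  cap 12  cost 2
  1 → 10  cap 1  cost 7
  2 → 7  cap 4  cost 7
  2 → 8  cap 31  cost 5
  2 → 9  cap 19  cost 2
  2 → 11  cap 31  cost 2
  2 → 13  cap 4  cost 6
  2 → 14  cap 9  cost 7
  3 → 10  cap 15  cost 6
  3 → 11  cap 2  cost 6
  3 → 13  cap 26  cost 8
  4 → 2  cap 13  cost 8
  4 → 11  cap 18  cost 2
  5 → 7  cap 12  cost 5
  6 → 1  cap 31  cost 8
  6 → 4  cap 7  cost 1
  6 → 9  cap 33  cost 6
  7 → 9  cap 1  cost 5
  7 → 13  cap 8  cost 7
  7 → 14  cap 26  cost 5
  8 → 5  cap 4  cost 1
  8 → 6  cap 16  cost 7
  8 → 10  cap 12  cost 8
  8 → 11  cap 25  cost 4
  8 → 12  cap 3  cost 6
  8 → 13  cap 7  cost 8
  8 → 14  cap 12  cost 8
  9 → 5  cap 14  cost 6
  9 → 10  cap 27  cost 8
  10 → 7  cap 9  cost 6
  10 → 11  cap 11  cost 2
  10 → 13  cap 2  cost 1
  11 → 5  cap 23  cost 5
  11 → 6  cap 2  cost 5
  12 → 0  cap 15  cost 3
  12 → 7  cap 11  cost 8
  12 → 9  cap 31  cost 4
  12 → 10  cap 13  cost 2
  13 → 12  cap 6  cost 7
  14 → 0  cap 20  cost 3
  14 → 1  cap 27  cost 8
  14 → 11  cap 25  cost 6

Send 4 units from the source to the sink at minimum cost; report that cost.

shortest-cost path #1: 3→10→13→12→0 push 2 @ unit cost 17 (adds 34)
shortest-cost path #2: 3→13→12→0 push 2 @ unit cost 18 (adds 36)
total cost = 70

Minimum cost for 4 units: 70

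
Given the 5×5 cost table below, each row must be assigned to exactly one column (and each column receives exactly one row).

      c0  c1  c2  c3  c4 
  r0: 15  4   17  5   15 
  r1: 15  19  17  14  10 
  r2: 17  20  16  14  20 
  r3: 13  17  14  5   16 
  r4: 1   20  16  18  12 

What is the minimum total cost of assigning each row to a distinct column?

Minimum assignment cost: 36

optimal assignment: row0→col1 (cost 4), row1→col4 (cost 10), row2→col2 (cost 16), row3→col3 (cost 5), row4→col0 (cost 1)
total = 4 + 10 + 16 + 5 + 1 = 36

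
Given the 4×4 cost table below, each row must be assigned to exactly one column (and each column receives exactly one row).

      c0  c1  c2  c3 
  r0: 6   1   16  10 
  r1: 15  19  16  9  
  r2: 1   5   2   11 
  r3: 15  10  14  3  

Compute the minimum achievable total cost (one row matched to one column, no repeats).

Minimum assignment cost: 21

one of 2 optimal assignments: row0→col1 (cost 1), row1→col0 (cost 15), row2→col2 (cost 2), row3→col3 (cost 3)
total = 1 + 15 + 2 + 3 = 21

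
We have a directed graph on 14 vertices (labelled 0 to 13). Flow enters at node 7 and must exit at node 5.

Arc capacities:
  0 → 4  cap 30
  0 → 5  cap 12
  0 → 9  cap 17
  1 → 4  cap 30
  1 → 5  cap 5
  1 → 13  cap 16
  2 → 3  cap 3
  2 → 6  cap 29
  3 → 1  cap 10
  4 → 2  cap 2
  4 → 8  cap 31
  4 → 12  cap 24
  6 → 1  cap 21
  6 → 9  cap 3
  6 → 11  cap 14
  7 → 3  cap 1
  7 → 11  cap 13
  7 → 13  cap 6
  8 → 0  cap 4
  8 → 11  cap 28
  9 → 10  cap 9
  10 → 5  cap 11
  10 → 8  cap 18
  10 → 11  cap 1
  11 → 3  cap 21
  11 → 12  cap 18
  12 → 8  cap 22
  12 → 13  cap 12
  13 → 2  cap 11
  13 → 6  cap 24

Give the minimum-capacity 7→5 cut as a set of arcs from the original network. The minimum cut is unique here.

Min-cut arcs: {(1,5), (6,9), (8,0)} (total capacity 12)

augment #1: 7→3→1→5 push 1
augment #2: 7→11→3→1→5 push 4
augment #3: 7→11→12→8→0→5 push 4
augment #4: 7→13→6→9→10→5 push 3
max flow = 12; residual-reachable set from 7 gives S-side
cut edges (S→T): {(1,5), (6,9), (8,0)} total cap 12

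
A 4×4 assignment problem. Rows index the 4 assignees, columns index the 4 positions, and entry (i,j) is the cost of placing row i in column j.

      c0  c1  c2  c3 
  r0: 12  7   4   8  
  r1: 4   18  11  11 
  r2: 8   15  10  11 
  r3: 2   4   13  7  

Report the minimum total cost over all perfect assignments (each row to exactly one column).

Minimum assignment cost: 23

optimal assignment: row0→col2 (cost 4), row1→col0 (cost 4), row2→col3 (cost 11), row3→col1 (cost 4)
total = 4 + 4 + 11 + 4 = 23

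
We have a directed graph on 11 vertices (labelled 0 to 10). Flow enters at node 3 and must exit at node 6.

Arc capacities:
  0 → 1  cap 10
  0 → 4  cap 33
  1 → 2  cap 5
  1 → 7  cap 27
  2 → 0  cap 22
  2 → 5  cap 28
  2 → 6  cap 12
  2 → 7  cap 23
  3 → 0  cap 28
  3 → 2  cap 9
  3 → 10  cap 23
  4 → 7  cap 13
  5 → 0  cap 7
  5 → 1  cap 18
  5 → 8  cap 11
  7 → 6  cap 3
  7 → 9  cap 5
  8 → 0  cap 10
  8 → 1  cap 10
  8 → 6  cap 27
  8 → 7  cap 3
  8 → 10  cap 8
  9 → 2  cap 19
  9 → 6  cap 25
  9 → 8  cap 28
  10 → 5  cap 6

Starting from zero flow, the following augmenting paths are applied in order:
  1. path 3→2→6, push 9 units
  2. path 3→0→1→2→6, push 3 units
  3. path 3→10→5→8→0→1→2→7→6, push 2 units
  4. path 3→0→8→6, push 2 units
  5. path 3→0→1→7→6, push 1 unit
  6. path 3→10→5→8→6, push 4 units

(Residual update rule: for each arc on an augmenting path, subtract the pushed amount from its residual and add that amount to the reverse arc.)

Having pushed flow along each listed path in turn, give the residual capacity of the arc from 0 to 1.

after path 1 (3→2→6, push 9): res(0,1)=10
after path 2 (3→0→1→2→6, push 3): res(0,1)=7
after path 3 (3→10→5→8→0→1→2→7→6, push 2): res(0,1)=5
after path 4 (3→0→8→6, push 2): res(0,1)=5
after path 5 (3→0→1→7→6, push 1): res(0,1)=4
after path 6 (3→10→5→8→6, push 4): res(0,1)=4

Residual capacity of (0,1): 4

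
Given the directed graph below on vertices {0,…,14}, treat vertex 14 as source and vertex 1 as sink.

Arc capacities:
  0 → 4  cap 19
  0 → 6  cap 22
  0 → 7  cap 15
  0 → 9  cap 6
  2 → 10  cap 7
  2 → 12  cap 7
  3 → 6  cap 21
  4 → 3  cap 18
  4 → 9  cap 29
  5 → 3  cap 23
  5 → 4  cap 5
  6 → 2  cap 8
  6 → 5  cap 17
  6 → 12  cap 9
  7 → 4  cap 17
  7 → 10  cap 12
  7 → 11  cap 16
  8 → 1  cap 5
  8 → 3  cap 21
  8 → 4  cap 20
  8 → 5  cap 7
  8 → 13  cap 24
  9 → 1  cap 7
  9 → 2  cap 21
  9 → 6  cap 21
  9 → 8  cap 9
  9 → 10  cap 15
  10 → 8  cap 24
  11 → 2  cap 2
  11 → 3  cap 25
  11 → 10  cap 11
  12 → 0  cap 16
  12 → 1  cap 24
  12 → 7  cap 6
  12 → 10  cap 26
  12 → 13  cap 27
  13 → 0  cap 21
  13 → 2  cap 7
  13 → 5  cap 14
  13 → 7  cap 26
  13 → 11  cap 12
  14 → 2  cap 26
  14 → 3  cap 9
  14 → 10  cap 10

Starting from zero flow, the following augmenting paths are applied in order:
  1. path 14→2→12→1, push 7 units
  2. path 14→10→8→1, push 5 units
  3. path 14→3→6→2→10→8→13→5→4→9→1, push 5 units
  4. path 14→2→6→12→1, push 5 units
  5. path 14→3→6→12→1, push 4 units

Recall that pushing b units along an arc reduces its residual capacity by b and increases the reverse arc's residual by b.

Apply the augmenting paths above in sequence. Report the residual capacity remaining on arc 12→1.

Residual capacity of (12,1): 8

after path 1 (14→2→12→1, push 7): res(12,1)=17
after path 2 (14→10→8→1, push 5): res(12,1)=17
after path 3 (14→3→6→2→10→8→13→5→4→9→1, push 5): res(12,1)=17
after path 4 (14→2→6→12→1, push 5): res(12,1)=12
after path 5 (14→3→6→12→1, push 4): res(12,1)=8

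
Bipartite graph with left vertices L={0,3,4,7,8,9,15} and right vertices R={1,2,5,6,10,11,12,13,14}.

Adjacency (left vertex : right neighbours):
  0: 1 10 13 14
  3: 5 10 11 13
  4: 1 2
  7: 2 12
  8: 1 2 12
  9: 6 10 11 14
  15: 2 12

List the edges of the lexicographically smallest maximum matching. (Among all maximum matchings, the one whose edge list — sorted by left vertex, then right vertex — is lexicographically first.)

|M| = 6 (so the lex-smallest maximum matching has 6 edges)
process left vertices in ascending order; for each, take the smallest-labelled available neighbour that still permits 6 edges overall, or leave it unmatched if none does
lex-smallest matching: {0-10, 3-5, 4-1, 7-2, 8-12, 9-6}

Lex-smallest maximum matching: {(0,10), (3,5), (4,1), (7,2), (8,12), (9,6)}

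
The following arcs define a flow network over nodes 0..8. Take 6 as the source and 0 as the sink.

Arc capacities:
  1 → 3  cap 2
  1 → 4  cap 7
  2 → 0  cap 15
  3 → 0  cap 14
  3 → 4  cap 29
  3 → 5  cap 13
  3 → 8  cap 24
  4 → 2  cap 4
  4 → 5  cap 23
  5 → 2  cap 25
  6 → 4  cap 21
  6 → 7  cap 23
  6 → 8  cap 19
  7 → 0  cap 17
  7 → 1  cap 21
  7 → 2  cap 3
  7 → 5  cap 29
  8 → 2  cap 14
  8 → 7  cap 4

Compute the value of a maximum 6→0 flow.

Maximum flow value: 34

augment #1: 6→7→0 bottleneck 17, total now 17
augment #2: 6→4→2→0 bottleneck 4, total now 21
augment #3: 6→7→2→0 bottleneck 3, total now 24
augment #4: 6→8→2→0 bottleneck 8, total now 32
augment #5: 6→7→1→3→0 bottleneck 2, total now 34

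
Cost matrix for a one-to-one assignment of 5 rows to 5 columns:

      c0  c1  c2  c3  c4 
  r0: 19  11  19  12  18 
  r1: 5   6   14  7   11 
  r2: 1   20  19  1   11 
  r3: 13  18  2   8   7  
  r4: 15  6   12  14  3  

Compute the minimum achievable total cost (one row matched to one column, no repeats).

optimal assignment: row0→col1 (cost 11), row1→col0 (cost 5), row2→col3 (cost 1), row3→col2 (cost 2), row4→col4 (cost 3)
total = 11 + 5 + 1 + 2 + 3 = 22

Minimum assignment cost: 22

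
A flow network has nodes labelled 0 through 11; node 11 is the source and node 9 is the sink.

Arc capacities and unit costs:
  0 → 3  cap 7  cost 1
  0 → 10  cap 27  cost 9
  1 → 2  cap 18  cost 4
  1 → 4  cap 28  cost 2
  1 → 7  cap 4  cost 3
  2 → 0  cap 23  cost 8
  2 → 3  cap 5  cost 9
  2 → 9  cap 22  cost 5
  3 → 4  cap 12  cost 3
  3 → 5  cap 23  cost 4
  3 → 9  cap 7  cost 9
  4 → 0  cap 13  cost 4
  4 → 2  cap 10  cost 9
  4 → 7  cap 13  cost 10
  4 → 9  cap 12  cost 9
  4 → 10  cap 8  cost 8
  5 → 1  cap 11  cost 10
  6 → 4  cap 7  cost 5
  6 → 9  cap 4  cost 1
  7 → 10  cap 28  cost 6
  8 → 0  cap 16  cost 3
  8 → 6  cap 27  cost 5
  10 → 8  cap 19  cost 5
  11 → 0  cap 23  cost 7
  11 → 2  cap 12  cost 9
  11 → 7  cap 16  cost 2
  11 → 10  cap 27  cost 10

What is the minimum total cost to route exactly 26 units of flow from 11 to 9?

Minimum cost for 26 units: 459

shortest-cost path #1: 11→2→9 push 12 @ unit cost 14 (adds 168)
shortest-cost path #2: 11→0→3→9 push 7 @ unit cost 17 (adds 119)
shortest-cost path #3: 11→7→10→8→6→9 push 4 @ unit cost 19 (adds 76)
shortest-cost path #4: 11→7→10→8→6→4→9 push 3 @ unit cost 32 (adds 96)
total cost = 459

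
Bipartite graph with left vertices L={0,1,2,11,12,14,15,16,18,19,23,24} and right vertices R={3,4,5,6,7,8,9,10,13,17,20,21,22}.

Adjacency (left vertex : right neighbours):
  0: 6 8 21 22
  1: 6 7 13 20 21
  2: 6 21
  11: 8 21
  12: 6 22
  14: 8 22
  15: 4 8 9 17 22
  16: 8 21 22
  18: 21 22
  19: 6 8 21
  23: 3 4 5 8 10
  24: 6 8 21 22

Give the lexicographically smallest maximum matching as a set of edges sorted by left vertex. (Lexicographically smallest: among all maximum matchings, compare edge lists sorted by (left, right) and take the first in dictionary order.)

|M| = 7 (so the lex-smallest maximum matching has 7 edges)
process left vertices in ascending order; for each, take the smallest-labelled available neighbour that still permits 7 edges overall, or leave it unmatched if none does
lex-smallest matching: {0-6, 1-7, 2-21, 11-8, 12-22, 15-4, 23-3}

Lex-smallest maximum matching: {(0,6), (1,7), (2,21), (11,8), (12,22), (15,4), (23,3)}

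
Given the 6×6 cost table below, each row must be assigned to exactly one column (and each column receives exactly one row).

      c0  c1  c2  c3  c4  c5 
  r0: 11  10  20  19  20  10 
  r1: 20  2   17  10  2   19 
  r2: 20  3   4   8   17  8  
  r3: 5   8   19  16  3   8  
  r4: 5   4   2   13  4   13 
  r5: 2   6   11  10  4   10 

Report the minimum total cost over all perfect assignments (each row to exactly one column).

Minimum assignment cost: 27

optimal assignment: row0→col5 (cost 10), row1→col1 (cost 2), row2→col3 (cost 8), row3→col4 (cost 3), row4→col2 (cost 2), row5→col0 (cost 2)
total = 10 + 2 + 8 + 3 + 2 + 2 = 27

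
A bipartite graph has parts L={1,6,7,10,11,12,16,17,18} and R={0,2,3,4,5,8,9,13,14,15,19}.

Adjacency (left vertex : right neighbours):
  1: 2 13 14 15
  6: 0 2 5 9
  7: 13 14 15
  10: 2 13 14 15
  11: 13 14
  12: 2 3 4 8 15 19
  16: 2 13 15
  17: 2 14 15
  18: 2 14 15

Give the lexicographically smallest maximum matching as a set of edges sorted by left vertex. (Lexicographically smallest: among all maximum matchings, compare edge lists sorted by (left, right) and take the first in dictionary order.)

|M| = 6 (so the lex-smallest maximum matching has 6 edges)
process left vertices in ascending order; for each, take the smallest-labelled available neighbour that still permits 6 edges overall, or leave it unmatched if none does
lex-smallest matching: {1-2, 6-0, 7-13, 10-14, 12-3, 16-15}

Lex-smallest maximum matching: {(1,2), (6,0), (7,13), (10,14), (12,3), (16,15)}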